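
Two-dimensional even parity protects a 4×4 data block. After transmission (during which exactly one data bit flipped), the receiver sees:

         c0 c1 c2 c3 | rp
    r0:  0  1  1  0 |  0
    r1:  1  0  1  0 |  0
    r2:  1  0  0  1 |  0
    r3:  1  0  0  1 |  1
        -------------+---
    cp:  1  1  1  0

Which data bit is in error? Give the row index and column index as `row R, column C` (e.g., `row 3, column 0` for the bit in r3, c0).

Recompute each row's even parity and compare to rp:
  r0: data parity 0, sent rp 0 → ok
  r1: data parity 0, sent rp 0 → ok
  r2: data parity 0, sent rp 0 → ok
  r3: data parity 0, sent rp 1 → mismatch
Recompute each column's even parity and compare to cp:
  c0: data parity 1, sent cp 1 → ok
  c1: data parity 1, sent cp 1 → ok
  c2: data parity 0, sent cp 1 → mismatch
  c3: data parity 0, sent cp 0 → ok
Exactly one row (r3) and one column (c2) fail → the flipped bit is at their intersection.

row 3, column 2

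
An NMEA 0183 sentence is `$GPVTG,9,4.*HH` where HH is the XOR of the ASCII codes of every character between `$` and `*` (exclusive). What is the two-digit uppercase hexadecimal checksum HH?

XOR the ASCII codes of the payload characters:
  'G' = 0x47 → acc = 0x47
  'P' = 0x50 → acc = 0x17
  'V' = 0x56 → acc = 0x41
  'T' = 0x54 → acc = 0x15
  'G' = 0x47 → acc = 0x52
  ',' = 0x2C → acc = 0x7E
  '9' = 0x39 → acc = 0x47
  ',' = 0x2C → acc = 0x6B
  '4' = 0x34 → acc = 0x5F
  '.' = 0x2E → acc = 0x71
Checksum = 0x71.

71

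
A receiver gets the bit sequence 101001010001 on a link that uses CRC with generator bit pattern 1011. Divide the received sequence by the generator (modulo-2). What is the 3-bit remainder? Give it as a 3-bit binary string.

Modulo-2 division of 101001010001 by 1011:
  pos 0: 1010 XOR 1011 = 0001
  pos 3: 1010 XOR 1011 = 0001
  pos 6: 1100 XOR 1011 = 0111
  pos 7: 1110 XOR 1011 = 0101
  pos 8: 1011 XOR 1011 = 0000
Remainder = 000 (zero — the frame passes the CRC check).

000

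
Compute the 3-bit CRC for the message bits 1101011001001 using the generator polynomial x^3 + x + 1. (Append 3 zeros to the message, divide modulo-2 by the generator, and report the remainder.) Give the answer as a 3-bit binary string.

Append 3 zeros: 1101011001001000. Divide by 1011 (XOR where the leading bit is 1):
  pos 0: 1101 XOR 1011 = 0110
  pos 1: 1100 XOR 1011 = 0111
  pos 2: 1111 XOR 1011 = 0100
  pos 3: 1001 XOR 1011 = 0010
  pos 5: 1000 XOR 1011 = 0011
  pos 7: 1110 XOR 1011 = 0101
  pos 8: 1010 XOR 1011 = 0001
  pos 11: 1100 XOR 1011 = 0111
  pos 12: 1110 XOR 1011 = 0101
Remainder (last 3 bits) = 101. This is the CRC / FCS.

101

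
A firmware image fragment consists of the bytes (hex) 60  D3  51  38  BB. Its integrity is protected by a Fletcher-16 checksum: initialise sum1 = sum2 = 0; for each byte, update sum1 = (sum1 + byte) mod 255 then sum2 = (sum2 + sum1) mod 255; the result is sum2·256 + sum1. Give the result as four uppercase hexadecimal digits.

5179

Running sums (mod 255):
  after byte 0 (60): sum1=96, sum2=96
  after byte 1 (D3): sum1=52, sum2=148
  after byte 2 (51): sum1=133, sum2=26
  after byte 3 (38): sum1=189, sum2=215
  after byte 4 (BB): sum1=121, sum2=81
Checksum = sum2·256 + sum1 = 81·256 + 121 = 20857 = 0x5179.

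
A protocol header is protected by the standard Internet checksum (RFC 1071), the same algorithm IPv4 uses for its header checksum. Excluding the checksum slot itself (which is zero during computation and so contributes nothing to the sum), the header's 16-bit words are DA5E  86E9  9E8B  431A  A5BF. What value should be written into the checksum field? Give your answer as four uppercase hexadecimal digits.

One's-complement addition (fold any carry out of bit 15 back into bit 0):
  0xDA5E + 0x86E9 = 0x16147 → wrap carry → 0x6148
  0x6148 + 0x9E8B = 0x0FFD3
  0xFFD3 + 0x431A = 0x142ED → wrap carry → 0x42EE
  0x42EE + 0xA5BF = 0x0E8AD
One's-complement sum = 0xE8AD.
Checksum = ~0xE8AD & 0xFFFF = 0x1752.

1752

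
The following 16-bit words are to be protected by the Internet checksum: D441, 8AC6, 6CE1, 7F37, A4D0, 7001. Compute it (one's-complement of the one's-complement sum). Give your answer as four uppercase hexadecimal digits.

One's-complement addition (fold any carry out of bit 15 back into bit 0):
  0xD441 + 0x8AC6 = 0x15F07 → wrap carry → 0x5F08
  0x5F08 + 0x6CE1 = 0x0CBE9
  0xCBE9 + 0x7F37 = 0x14B20 → wrap carry → 0x4B21
  0x4B21 + 0xA4D0 = 0x0EFF1
  0xEFF1 + 0x7001 = 0x15FF2 → wrap carry → 0x5FF3
One's-complement sum = 0x5FF3.
Checksum = ~0x5FF3 & 0xFFFF = 0xA00C.

A00C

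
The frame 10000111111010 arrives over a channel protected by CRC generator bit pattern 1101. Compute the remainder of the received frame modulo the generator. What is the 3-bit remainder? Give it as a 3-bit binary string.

Modulo-2 division of 10000111111010 by 1101:
  pos 0: 1000 XOR 1101 = 0101
  pos 1: 1010 XOR 1101 = 0111
  pos 2: 1111 XOR 1101 = 0010
  pos 4: 1011 XOR 1101 = 0110
  pos 5: 1101 XOR 1101 = 0000
  pos 9: 1101 XOR 1101 = 0000
Remainder = 000 (zero — the frame passes the CRC check).

000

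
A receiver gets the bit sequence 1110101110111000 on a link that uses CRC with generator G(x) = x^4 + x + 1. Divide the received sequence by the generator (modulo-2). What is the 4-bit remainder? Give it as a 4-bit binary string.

0010

Modulo-2 division of 1110101110111000 by 10011:
  pos 0: 11101 XOR 10011 = 01110
  pos 1: 11100 XOR 10011 = 01111
  pos 2: 11111 XOR 10011 = 01100
  pos 3: 11001 XOR 10011 = 01010
  pos 4: 10101 XOR 10011 = 00110
  pos 6: 11001 XOR 10011 = 01010
  pos 7: 10101 XOR 10011 = 00110
  pos 9: 11010 XOR 10011 = 01001
  pos 10: 10010 XOR 10011 = 00001
Remainder = 0010 (nonzero — an error is detected).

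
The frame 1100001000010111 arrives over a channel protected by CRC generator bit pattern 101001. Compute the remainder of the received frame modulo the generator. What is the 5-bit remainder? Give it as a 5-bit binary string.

01111

Modulo-2 division of 1100001000010111 by 101001:
  pos 0: 110000 XOR 101001 = 011001
  pos 1: 110011 XOR 101001 = 011010
  pos 2: 110100 XOR 101001 = 011101
  pos 3: 111010 XOR 101001 = 010011
  pos 4: 100110 XOR 101001 = 001111
  pos 6: 111101 XOR 101001 = 010100
  pos 7: 101000 XOR 101001 = 000001
Remainder = 01111 (nonzero — an error is detected).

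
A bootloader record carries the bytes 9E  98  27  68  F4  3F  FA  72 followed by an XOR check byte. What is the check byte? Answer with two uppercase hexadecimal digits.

XOR the bytes together:
  start with 0x9E
  0x9E ⊕ 0x98 = 0x06
  0x06 ⊕ 0x27 = 0x21
  0x21 ⊕ 0x68 = 0x49
  0x49 ⊕ 0xF4 = 0xBD
  0xBD ⊕ 0x3F = 0x82
  0x82 ⊕ 0xFA = 0x78
  0x78 ⊕ 0x72 = 0x0A

0A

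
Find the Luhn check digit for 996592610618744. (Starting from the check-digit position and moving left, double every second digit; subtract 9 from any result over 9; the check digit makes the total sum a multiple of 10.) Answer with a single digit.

6

Partial digits right→left: 4 4 7 8 1 6 0 1 6 2 9 5 6 9 9
Double every second digit counting from the check-digit position (so the 1st, 3rd, 5th, ... of the partial from the right).
  doubled (with −9 where >9): 8 5 2 0 3 9 3 9 → sum 39
  kept as-is: 4 8 6 1 2 5 9 → sum 35
Total = 39 + 35 = 74.
Check digit = (10 − (74 mod 10)) mod 10 = 6.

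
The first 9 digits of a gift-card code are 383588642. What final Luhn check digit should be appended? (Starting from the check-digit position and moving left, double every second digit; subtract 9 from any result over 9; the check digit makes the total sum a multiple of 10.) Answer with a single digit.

9

Partial digits right→left: 2 4 6 8 8 5 3 8 3
Double every second digit counting from the check-digit position (so the 1st, 3rd, 5th, ... of the partial from the right).
  doubled (with −9 where >9): 4 3 7 6 6 → sum 26
  kept as-is: 4 8 5 8 → sum 25
Total = 26 + 25 = 51.
Check digit = (10 − (51 mod 10)) mod 10 = 9.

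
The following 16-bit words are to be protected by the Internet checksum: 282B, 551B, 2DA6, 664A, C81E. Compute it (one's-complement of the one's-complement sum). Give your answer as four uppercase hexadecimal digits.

One's-complement addition (fold any carry out of bit 15 back into bit 0):
  0x282B + 0x551B = 0x07D46
  0x7D46 + 0x2DA6 = 0x0AAEC
  0xAAEC + 0x664A = 0x11136 → wrap carry → 0x1137
  0x1137 + 0xC81E = 0x0D955
One's-complement sum = 0xD955.
Checksum = ~0xD955 & 0xFFFF = 0x26AA.

26AA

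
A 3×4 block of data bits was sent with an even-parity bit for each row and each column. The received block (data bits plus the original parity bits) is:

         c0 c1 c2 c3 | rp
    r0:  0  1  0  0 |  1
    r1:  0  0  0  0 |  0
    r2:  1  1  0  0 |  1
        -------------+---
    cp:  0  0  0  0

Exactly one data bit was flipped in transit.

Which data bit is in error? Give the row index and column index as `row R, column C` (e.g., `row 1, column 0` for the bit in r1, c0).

row 2, column 0

Recompute each row's even parity and compare to rp:
  r0: data parity 1, sent rp 1 → ok
  r1: data parity 0, sent rp 0 → ok
  r2: data parity 0, sent rp 1 → mismatch
Recompute each column's even parity and compare to cp:
  c0: data parity 1, sent cp 0 → mismatch
  c1: data parity 0, sent cp 0 → ok
  c2: data parity 0, sent cp 0 → ok
  c3: data parity 0, sent cp 0 → ok
Exactly one row (r2) and one column (c0) fail → the flipped bit is at their intersection.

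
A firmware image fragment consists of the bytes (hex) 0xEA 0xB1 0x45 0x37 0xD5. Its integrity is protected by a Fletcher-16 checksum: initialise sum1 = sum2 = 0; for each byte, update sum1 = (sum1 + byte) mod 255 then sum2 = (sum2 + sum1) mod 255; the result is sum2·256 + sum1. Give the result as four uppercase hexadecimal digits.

Running sums (mod 255):
  after byte 0 (0xEA): sum1=234, sum2=234
  after byte 1 (0xB1): sum1=156, sum2=135
  after byte 2 (0x45): sum1=225, sum2=105
  after byte 3 (0x37): sum1=25, sum2=130
  after byte 4 (0xD5): sum1=238, sum2=113
Checksum = sum2·256 + sum1 = 113·256 + 238 = 29166 = 0x71EE.

71EE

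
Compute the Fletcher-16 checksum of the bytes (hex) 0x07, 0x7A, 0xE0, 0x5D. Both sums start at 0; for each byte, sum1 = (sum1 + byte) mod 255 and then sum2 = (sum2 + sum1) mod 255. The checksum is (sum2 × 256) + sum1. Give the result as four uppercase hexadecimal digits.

AABF

Running sums (mod 255):
  after byte 0 (0x07): sum1=7, sum2=7
  after byte 1 (0x7A): sum1=129, sum2=136
  after byte 2 (0xE0): sum1=98, sum2=234
  after byte 3 (0x5D): sum1=191, sum2=170
Checksum = sum2·256 + sum1 = 170·256 + 191 = 43711 = 0xAABF.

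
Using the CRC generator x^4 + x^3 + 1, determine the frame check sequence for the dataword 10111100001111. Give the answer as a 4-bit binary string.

Append 4 zeros: 101111000011110000. Divide by 11001 (XOR where the leading bit is 1):
  pos 0: 10111 XOR 11001 = 01110
  pos 1: 11101 XOR 11001 = 00100
  pos 3: 10000 XOR 11001 = 01001
  pos 4: 10010 XOR 11001 = 01011
  pos 5: 10110 XOR 11001 = 01111
  pos 6: 11111 XOR 11001 = 00110
  pos 8: 11011 XOR 11001 = 00010
  pos 11: 10100 XOR 11001 = 01101
  pos 12: 11010 XOR 11001 = 00011
Remainder (last 4 bits) = 0110. This is the CRC / FCS.

0110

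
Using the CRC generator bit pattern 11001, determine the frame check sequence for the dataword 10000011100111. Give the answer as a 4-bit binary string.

Append 4 zeros: 100000111001110000. Divide by 11001 (XOR where the leading bit is 1):
  pos 0: 10000 XOR 11001 = 01001
  pos 1: 10010 XOR 11001 = 01011
  pos 2: 10111 XOR 11001 = 01110
  pos 3: 11101 XOR 11001 = 00100
  pos 5: 10010 XOR 11001 = 01011
  pos 6: 10110 XOR 11001 = 01111
  pos 7: 11111 XOR 11001 = 00110
  pos 9: 11011 XOR 11001 = 00010
  pos 12: 10000 XOR 11001 = 01001
  pos 13: 10010 XOR 11001 = 01011
Remainder (last 4 bits) = 1011. This is the CRC / FCS.

1011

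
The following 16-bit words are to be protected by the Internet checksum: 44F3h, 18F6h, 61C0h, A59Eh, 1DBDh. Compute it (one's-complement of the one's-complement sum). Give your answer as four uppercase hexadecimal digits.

7CFA

One's-complement addition (fold any carry out of bit 15 back into bit 0):
  0x44F3 + 0x18F6 = 0x05DE9
  0x5DE9 + 0x61C0 = 0x0BFA9
  0xBFA9 + 0xA59E = 0x16547 → wrap carry → 0x6548
  0x6548 + 0x1DBD = 0x08305
One's-complement sum = 0x8305.
Checksum = ~0x8305 & 0xFFFF = 0x7CFA.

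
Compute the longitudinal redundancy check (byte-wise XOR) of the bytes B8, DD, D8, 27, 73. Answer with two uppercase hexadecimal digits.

XOR the bytes together:
  start with 0xB8
  0xB8 ⊕ 0xDD = 0x65
  0x65 ⊕ 0xD8 = 0xBD
  0xBD ⊕ 0x27 = 0x9A
  0x9A ⊕ 0x73 = 0xE9

E9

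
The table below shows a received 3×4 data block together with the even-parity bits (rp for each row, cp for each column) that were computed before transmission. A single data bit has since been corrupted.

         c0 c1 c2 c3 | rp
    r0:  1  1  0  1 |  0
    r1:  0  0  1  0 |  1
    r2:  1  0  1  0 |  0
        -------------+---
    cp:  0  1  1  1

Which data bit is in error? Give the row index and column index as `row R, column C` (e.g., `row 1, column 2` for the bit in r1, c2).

row 0, column 2

Recompute each row's even parity and compare to rp:
  r0: data parity 1, sent rp 0 → mismatch
  r1: data parity 1, sent rp 1 → ok
  r2: data parity 0, sent rp 0 → ok
Recompute each column's even parity and compare to cp:
  c0: data parity 0, sent cp 0 → ok
  c1: data parity 1, sent cp 1 → ok
  c2: data parity 0, sent cp 1 → mismatch
  c3: data parity 1, sent cp 1 → ok
Exactly one row (r0) and one column (c2) fail → the flipped bit is at their intersection.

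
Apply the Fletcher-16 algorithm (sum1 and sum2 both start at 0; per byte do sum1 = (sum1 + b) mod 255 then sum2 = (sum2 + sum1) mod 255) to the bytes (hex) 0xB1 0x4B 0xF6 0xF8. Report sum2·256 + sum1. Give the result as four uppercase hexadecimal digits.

Running sums (mod 255):
  after byte 0 (0xB1): sum1=177, sum2=177
  after byte 1 (0x4B): sum1=252, sum2=174
  after byte 2 (0xF6): sum1=243, sum2=162
  after byte 3 (0xF8): sum1=236, sum2=143
Checksum = sum2·256 + sum1 = 143·256 + 236 = 36844 = 0x8FEC.

8FEC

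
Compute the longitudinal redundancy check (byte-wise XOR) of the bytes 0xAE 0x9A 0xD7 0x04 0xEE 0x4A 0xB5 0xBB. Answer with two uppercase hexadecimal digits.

4D

XOR the bytes together:
  start with 0xAE
  0xAE ⊕ 0x9A = 0x34
  0x34 ⊕ 0xD7 = 0xE3
  0xE3 ⊕ 0x04 = 0xE7
  0xE7 ⊕ 0xEE = 0x09
  0x09 ⊕ 0x4A = 0x43
  0x43 ⊕ 0xB5 = 0xF6
  0xF6 ⊕ 0xBB = 0x4D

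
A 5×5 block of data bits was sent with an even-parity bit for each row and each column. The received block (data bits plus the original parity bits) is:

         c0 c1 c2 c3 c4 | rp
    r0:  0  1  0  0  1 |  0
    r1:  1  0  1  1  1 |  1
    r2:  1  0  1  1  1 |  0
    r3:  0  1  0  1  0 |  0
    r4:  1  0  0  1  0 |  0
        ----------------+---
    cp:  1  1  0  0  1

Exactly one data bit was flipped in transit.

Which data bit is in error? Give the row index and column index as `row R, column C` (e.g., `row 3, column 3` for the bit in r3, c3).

row 1, column 1

Recompute each row's even parity and compare to rp:
  r0: data parity 0, sent rp 0 → ok
  r1: data parity 0, sent rp 1 → mismatch
  r2: data parity 0, sent rp 0 → ok
  r3: data parity 0, sent rp 0 → ok
  r4: data parity 0, sent rp 0 → ok
Recompute each column's even parity and compare to cp:
  c0: data parity 1, sent cp 1 → ok
  c1: data parity 0, sent cp 1 → mismatch
  c2: data parity 0, sent cp 0 → ok
  c3: data parity 0, sent cp 0 → ok
  c4: data parity 1, sent cp 1 → ok
Exactly one row (r1) and one column (c1) fail → the flipped bit is at their intersection.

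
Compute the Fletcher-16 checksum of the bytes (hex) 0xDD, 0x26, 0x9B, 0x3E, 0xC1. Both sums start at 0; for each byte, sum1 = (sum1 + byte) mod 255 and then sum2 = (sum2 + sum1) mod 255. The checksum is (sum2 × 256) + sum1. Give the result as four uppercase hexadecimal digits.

Running sums (mod 255):
  after byte 0 (0xDD): sum1=221, sum2=221
  after byte 1 (0x26): sum1=4, sum2=225
  after byte 2 (0x9B): sum1=159, sum2=129
  after byte 3 (0x3E): sum1=221, sum2=95
  after byte 4 (0xC1): sum1=159, sum2=254
Checksum = sum2·256 + sum1 = 254·256 + 159 = 65183 = 0xFE9F.

FE9F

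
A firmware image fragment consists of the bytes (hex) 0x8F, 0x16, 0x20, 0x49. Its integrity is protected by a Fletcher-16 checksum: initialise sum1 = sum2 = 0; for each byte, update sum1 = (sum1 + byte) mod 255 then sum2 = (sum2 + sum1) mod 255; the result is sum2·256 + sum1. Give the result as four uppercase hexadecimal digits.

Running sums (mod 255):
  after byte 0 (0x8F): sum1=143, sum2=143
  after byte 1 (0x16): sum1=165, sum2=53
  after byte 2 (0x20): sum1=197, sum2=250
  after byte 3 (0x49): sum1=15, sum2=10
Checksum = sum2·256 + sum1 = 10·256 + 15 = 2575 = 0x0A0F.

0A0F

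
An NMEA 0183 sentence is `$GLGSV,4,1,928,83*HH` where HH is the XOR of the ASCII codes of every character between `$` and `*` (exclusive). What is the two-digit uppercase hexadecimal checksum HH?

74

XOR the ASCII codes of the payload characters:
  'G' = 0x47 → acc = 0x47
  'L' = 0x4C → acc = 0x0B
  'G' = 0x47 → acc = 0x4C
  'S' = 0x53 → acc = 0x1F
  'V' = 0x56 → acc = 0x49
  ',' = 0x2C → acc = 0x65
  '4' = 0x34 → acc = 0x51
  ',' = 0x2C → acc = 0x7D
  '1' = 0x31 → acc = 0x4C
  ',' = 0x2C → acc = 0x60
  '9' = 0x39 → acc = 0x59
  '2' = 0x32 → acc = 0x6B
  '8' = 0x38 → acc = 0x53
  ',' = 0x2C → acc = 0x7F
  '8' = 0x38 → acc = 0x47
  '3' = 0x33 → acc = 0x74
Checksum = 0x74.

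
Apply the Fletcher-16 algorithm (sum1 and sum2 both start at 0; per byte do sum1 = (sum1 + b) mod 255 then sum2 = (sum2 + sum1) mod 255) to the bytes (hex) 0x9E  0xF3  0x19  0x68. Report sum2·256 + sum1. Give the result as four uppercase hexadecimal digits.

F014

Running sums (mod 255):
  after byte 0 (0x9E): sum1=158, sum2=158
  after byte 1 (0xF3): sum1=146, sum2=49
  after byte 2 (0x19): sum1=171, sum2=220
  after byte 3 (0x68): sum1=20, sum2=240
Checksum = sum2·256 + sum1 = 240·256 + 20 = 61460 = 0xF014.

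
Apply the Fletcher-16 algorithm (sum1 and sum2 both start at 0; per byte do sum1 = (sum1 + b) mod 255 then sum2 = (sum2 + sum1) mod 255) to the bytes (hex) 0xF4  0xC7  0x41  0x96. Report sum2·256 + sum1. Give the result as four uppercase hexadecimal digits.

4494

Running sums (mod 255):
  after byte 0 (0xF4): sum1=244, sum2=244
  after byte 1 (0xC7): sum1=188, sum2=177
  after byte 2 (0x41): sum1=253, sum2=175
  after byte 3 (0x96): sum1=148, sum2=68
Checksum = sum2·256 + sum1 = 68·256 + 148 = 17556 = 0x4494.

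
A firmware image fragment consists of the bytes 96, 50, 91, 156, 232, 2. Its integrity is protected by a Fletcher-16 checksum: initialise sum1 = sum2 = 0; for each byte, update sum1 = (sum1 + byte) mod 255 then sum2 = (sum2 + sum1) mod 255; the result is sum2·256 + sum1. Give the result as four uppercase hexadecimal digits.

Running sums (mod 255):
  after byte 0 (96): sum1=96, sum2=96
  after byte 1 (50): sum1=146, sum2=242
  after byte 2 (91): sum1=237, sum2=224
  after byte 3 (156): sum1=138, sum2=107
  after byte 4 (232): sum1=115, sum2=222
  after byte 5 (2): sum1=117, sum2=84
Checksum = sum2·256 + sum1 = 84·256 + 117 = 21621 = 0x5475.

5475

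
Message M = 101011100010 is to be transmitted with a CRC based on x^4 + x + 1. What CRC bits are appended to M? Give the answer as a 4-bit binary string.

Append 4 zeros: 1010111000100000. Divide by 10011 (XOR where the leading bit is 1):
  pos 0: 10101 XOR 10011 = 00110
  pos 2: 11011 XOR 10011 = 01000
  pos 3: 10000 XOR 10011 = 00011
  pos 6: 11001 XOR 10011 = 01010
  pos 7: 10100 XOR 10011 = 00111
  pos 9: 11100 XOR 10011 = 01111
  pos 10: 11110 XOR 10011 = 01101
  pos 11: 11010 XOR 10011 = 01001
Remainder (last 4 bits) = 1001. This is the CRC / FCS.

1001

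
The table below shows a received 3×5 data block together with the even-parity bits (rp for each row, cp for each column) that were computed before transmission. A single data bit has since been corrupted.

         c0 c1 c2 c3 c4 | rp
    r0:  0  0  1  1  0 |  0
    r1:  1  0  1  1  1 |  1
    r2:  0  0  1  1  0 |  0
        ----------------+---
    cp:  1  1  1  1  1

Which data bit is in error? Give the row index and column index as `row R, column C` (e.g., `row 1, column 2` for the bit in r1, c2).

row 1, column 1

Recompute each row's even parity and compare to rp:
  r0: data parity 0, sent rp 0 → ok
  r1: data parity 0, sent rp 1 → mismatch
  r2: data parity 0, sent rp 0 → ok
Recompute each column's even parity and compare to cp:
  c0: data parity 1, sent cp 1 → ok
  c1: data parity 0, sent cp 1 → mismatch
  c2: data parity 1, sent cp 1 → ok
  c3: data parity 1, sent cp 1 → ok
  c4: data parity 1, sent cp 1 → ok
Exactly one row (r1) and one column (c1) fail → the flipped bit is at their intersection.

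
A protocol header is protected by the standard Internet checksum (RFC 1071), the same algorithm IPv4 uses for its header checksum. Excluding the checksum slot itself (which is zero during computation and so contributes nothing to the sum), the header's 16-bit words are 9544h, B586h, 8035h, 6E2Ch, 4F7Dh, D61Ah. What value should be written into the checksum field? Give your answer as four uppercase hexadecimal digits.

A13A

One's-complement addition (fold any carry out of bit 15 back into bit 0):
  0x9544 + 0xB586 = 0x14ACA → wrap carry → 0x4ACB
  0x4ACB + 0x8035 = 0x0CB00
  0xCB00 + 0x6E2C = 0x1392C → wrap carry → 0x392D
  0x392D + 0x4F7D = 0x088AA
  0x88AA + 0xD61A = 0x15EC4 → wrap carry → 0x5EC5
One's-complement sum = 0x5EC5.
Checksum = ~0x5EC5 & 0xFFFF = 0xA13A.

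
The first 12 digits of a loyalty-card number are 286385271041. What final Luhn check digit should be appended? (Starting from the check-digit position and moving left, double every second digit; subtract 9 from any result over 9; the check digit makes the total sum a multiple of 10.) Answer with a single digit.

6

Partial digits right→left: 1 4 0 1 7 2 5 8 3 6 8 2
Double every second digit counting from the check-digit position (so the 1st, 3rd, 5th, ... of the partial from the right).
  doubled (with −9 where >9): 2 0 5 1 6 7 → sum 21
  kept as-is: 4 1 2 8 6 2 → sum 23
Total = 21 + 23 = 44.
Check digit = (10 − (44 mod 10)) mod 10 = 6.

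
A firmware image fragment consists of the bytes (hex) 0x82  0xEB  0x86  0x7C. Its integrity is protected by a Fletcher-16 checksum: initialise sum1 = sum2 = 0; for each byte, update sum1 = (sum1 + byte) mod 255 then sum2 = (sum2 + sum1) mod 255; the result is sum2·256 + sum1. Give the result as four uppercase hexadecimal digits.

5771

Running sums (mod 255):
  after byte 0 (0x82): sum1=130, sum2=130
  after byte 1 (0xEB): sum1=110, sum2=240
  after byte 2 (0x86): sum1=244, sum2=229
  after byte 3 (0x7C): sum1=113, sum2=87
Checksum = sum2·256 + sum1 = 87·256 + 113 = 22385 = 0x5771.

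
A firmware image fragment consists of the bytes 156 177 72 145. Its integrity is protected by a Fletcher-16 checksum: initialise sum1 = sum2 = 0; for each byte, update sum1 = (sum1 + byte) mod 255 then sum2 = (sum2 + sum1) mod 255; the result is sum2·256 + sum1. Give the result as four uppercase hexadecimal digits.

Running sums (mod 255):
  after byte 0 (156): sum1=156, sum2=156
  after byte 1 (177): sum1=78, sum2=234
  after byte 2 (72): sum1=150, sum2=129
  after byte 3 (145): sum1=40, sum2=169
Checksum = sum2·256 + sum1 = 169·256 + 40 = 43304 = 0xA928.

A928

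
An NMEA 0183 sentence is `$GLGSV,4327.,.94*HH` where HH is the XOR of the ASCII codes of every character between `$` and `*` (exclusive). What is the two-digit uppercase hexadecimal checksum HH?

46

XOR the ASCII codes of the payload characters:
  'G' = 0x47 → acc = 0x47
  'L' = 0x4C → acc = 0x0B
  'G' = 0x47 → acc = 0x4C
  'S' = 0x53 → acc = 0x1F
  'V' = 0x56 → acc = 0x49
  ',' = 0x2C → acc = 0x65
  '4' = 0x34 → acc = 0x51
  '3' = 0x33 → acc = 0x62
  '2' = 0x32 → acc = 0x50
  '7' = 0x37 → acc = 0x67
  '.' = 0x2E → acc = 0x49
  ',' = 0x2C → acc = 0x65
  '.' = 0x2E → acc = 0x4B
  '9' = 0x39 → acc = 0x72
  '4' = 0x34 → acc = 0x46
Checksum = 0x46.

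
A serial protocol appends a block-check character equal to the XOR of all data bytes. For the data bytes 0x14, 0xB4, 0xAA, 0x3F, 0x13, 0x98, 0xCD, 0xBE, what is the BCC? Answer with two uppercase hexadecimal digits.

XOR the bytes together:
  start with 0x14
  0x14 ⊕ 0xB4 = 0xA0
  0xA0 ⊕ 0xAA = 0x0A
  0x0A ⊕ 0x3F = 0x35
  0x35 ⊕ 0x13 = 0x26
  0x26 ⊕ 0x98 = 0xBE
  0xBE ⊕ 0xCD = 0x73
  0x73 ⊕ 0xBE = 0xCD

CD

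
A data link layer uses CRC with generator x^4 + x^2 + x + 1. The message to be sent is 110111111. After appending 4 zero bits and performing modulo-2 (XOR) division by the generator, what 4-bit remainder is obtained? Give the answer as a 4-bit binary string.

1100

Append 4 zeros: 1101111110000. Divide by 10111 (XOR where the leading bit is 1):
  pos 0: 11011 XOR 10111 = 01100
  pos 1: 11001 XOR 10111 = 01110
  pos 2: 11101 XOR 10111 = 01010
  pos 3: 10101 XOR 10111 = 00010
  pos 6: 10100 XOR 10111 = 00011
Remainder (last 4 bits) = 1100. This is the CRC / FCS.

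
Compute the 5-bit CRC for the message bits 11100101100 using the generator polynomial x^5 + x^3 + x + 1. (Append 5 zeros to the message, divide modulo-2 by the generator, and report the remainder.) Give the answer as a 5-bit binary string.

10001

Append 5 zeros: 1110010110000000. Divide by 101011 (XOR where the leading bit is 1):
  pos 0: 111001 XOR 101011 = 010010
  pos 1: 100100 XOR 101011 = 001111
  pos 3: 111111 XOR 101011 = 010100
  pos 4: 101000 XOR 101011 = 000011
  pos 8: 110000 XOR 101011 = 011011
  pos 9: 110110 XOR 101011 = 011101
  pos 10: 111010 XOR 101011 = 010001
Remainder (last 5 bits) = 10001. This is the CRC / FCS.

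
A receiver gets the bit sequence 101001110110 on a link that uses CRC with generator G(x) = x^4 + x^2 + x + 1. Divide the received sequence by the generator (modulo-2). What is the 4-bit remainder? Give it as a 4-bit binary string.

0111

Modulo-2 division of 101001110110 by 10111:
  pos 0: 10100 XOR 10111 = 00011
  pos 3: 11111 XOR 10111 = 01000
  pos 4: 10000 XOR 10111 = 00111
  pos 6: 11111 XOR 10111 = 01000
  pos 7: 10000 XOR 10111 = 00111
Remainder = 0111 (nonzero — an error is detected).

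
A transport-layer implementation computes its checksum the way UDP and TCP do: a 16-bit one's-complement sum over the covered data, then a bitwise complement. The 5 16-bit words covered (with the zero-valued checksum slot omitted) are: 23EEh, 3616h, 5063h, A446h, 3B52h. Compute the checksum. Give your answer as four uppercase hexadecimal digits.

One's-complement addition (fold any carry out of bit 15 back into bit 0):
  0x23EE + 0x3616 = 0x05A04
  0x5A04 + 0x5063 = 0x0AA67
  0xAA67 + 0xA446 = 0x14EAD → wrap carry → 0x4EAE
  0x4EAE + 0x3B52 = 0x08A00
One's-complement sum = 0x8A00.
Checksum = ~0x8A00 & 0xFFFF = 0x75FF.

75FF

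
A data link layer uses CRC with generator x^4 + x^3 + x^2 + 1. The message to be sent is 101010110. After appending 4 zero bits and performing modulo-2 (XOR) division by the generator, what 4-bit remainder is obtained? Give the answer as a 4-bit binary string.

Append 4 zeros: 1010101100000. Divide by 11101 (XOR where the leading bit is 1):
  pos 0: 10101 XOR 11101 = 01000
  pos 1: 10000 XOR 11101 = 01101
  pos 2: 11011 XOR 11101 = 00110
  pos 4: 11010 XOR 11101 = 00111
  pos 6: 11100 XOR 11101 = 00001
Remainder (last 4 bits) = 0100. This is the CRC / FCS.

0100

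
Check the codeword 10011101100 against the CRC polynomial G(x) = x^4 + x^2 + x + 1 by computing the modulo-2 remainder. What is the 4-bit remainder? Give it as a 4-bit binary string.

Modulo-2 division of 10011101100 by 10111:
  pos 0: 10011 XOR 10111 = 00100
  pos 2: 10010 XOR 10111 = 00101
  pos 4: 10111 XOR 10111 = 00000
Remainder = 0000 (zero — the frame passes the CRC check).

0000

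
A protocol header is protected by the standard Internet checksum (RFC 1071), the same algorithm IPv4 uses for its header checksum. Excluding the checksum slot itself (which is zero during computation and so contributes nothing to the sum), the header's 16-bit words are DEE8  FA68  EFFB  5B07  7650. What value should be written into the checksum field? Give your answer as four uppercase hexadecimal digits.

One's-complement addition (fold any carry out of bit 15 back into bit 0):
  0xDEE8 + 0xFA68 = 0x1D950 → wrap carry → 0xD951
  0xD951 + 0xEFFB = 0x1C94C → wrap carry → 0xC94D
  0xC94D + 0x5B07 = 0x12454 → wrap carry → 0x2455
  0x2455 + 0x7650 = 0x09AA5
One's-complement sum = 0x9AA5.
Checksum = ~0x9AA5 & 0xFFFF = 0x655A.

655A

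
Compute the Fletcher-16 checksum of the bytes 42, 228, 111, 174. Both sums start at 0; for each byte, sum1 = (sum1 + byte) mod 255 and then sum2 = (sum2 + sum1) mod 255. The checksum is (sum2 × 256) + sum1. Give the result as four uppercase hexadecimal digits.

Running sums (mod 255):
  after byte 0 (42): sum1=42, sum2=42
  after byte 1 (228): sum1=15, sum2=57
  after byte 2 (111): sum1=126, sum2=183
  after byte 3 (174): sum1=45, sum2=228
Checksum = sum2·256 + sum1 = 228·256 + 45 = 58413 = 0xE42D.

E42D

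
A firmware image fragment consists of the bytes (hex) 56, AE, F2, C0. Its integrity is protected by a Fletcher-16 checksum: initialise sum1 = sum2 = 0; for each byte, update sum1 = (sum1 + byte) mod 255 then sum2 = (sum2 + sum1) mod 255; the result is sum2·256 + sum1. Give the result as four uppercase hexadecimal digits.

Running sums (mod 255):
  after byte 0 (56): sum1=86, sum2=86
  after byte 1 (AE): sum1=5, sum2=91
  after byte 2 (F2): sum1=247, sum2=83
  after byte 3 (C0): sum1=184, sum2=12
Checksum = sum2·256 + sum1 = 12·256 + 184 = 3256 = 0x0CB8.

0CB8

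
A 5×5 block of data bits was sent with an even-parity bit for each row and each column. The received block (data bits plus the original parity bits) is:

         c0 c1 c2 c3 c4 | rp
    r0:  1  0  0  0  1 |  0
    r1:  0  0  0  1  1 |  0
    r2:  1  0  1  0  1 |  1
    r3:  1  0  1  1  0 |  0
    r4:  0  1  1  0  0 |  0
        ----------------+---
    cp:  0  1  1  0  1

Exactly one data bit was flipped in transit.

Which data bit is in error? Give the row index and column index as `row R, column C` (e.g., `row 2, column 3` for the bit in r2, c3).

Recompute each row's even parity and compare to rp:
  r0: data parity 0, sent rp 0 → ok
  r1: data parity 0, sent rp 0 → ok
  r2: data parity 1, sent rp 1 → ok
  r3: data parity 1, sent rp 0 → mismatch
  r4: data parity 0, sent rp 0 → ok
Recompute each column's even parity and compare to cp:
  c0: data parity 1, sent cp 0 → mismatch
  c1: data parity 1, sent cp 1 → ok
  c2: data parity 1, sent cp 1 → ok
  c3: data parity 0, sent cp 0 → ok
  c4: data parity 1, sent cp 1 → ok
Exactly one row (r3) and one column (c0) fail → the flipped bit is at their intersection.

row 3, column 0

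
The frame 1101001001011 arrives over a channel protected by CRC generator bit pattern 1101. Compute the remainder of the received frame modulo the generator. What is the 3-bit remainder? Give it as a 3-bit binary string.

000

Modulo-2 division of 1101001001011 by 1101:
  pos 0: 1101 XOR 1101 = 0000
  pos 6: 1001 XOR 1101 = 0100
  pos 7: 1000 XOR 1101 = 0101
  pos 8: 1011 XOR 1101 = 0110
  pos 9: 1101 XOR 1101 = 0000
Remainder = 000 (zero — the frame passes the CRC check).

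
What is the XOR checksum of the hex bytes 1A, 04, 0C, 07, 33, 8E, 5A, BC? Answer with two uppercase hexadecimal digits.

4E

XOR the bytes together:
  start with 0x1A
  0x1A ⊕ 0x04 = 0x1E
  0x1E ⊕ 0x0C = 0x12
  0x12 ⊕ 0x07 = 0x15
  0x15 ⊕ 0x33 = 0x26
  0x26 ⊕ 0x8E = 0xA8
  0xA8 ⊕ 0x5A = 0xF2
  0xF2 ⊕ 0xBC = 0x4E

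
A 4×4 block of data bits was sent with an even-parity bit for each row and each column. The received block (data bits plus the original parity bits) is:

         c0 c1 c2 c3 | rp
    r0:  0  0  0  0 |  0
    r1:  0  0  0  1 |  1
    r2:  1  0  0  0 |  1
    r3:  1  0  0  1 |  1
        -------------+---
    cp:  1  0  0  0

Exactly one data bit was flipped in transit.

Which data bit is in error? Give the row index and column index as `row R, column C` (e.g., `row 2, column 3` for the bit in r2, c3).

row 3, column 0

Recompute each row's even parity and compare to rp:
  r0: data parity 0, sent rp 0 → ok
  r1: data parity 1, sent rp 1 → ok
  r2: data parity 1, sent rp 1 → ok
  r3: data parity 0, sent rp 1 → mismatch
Recompute each column's even parity and compare to cp:
  c0: data parity 0, sent cp 1 → mismatch
  c1: data parity 0, sent cp 0 → ok
  c2: data parity 0, sent cp 0 → ok
  c3: data parity 0, sent cp 0 → ok
Exactly one row (r3) and one column (c0) fail → the flipped bit is at their intersection.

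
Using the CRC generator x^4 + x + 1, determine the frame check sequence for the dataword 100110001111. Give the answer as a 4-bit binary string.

0010

Append 4 zeros: 1001100011110000. Divide by 10011 (XOR where the leading bit is 1):
  pos 0: 10011 XOR 10011 = 00000
  pos 8: 11110 XOR 10011 = 01101
  pos 9: 11010 XOR 10011 = 01001
  pos 10: 10010 XOR 10011 = 00001
Remainder (last 4 bits) = 0010. This is the CRC / FCS.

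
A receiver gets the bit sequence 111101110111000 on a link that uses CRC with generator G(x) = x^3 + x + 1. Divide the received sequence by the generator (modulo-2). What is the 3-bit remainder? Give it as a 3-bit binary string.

000

Modulo-2 division of 111101110111000 by 1011:
  pos 0: 1111 XOR 1011 = 0100
  pos 1: 1000 XOR 1011 = 0011
  pos 3: 1111 XOR 1011 = 0100
  pos 4: 1001 XOR 1011 = 0010
  pos 6: 1001 XOR 1011 = 0010
  pos 8: 1011 XOR 1011 = 0000
Remainder = 000 (zero — the frame passes the CRC check).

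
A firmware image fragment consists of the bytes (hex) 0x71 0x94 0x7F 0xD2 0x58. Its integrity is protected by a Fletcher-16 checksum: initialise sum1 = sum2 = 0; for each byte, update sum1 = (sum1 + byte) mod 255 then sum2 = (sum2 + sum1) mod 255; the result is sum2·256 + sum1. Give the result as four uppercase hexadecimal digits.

06B0

Running sums (mod 255):
  after byte 0 (0x71): sum1=113, sum2=113
  after byte 1 (0x94): sum1=6, sum2=119
  after byte 2 (0x7F): sum1=133, sum2=252
  after byte 3 (0xD2): sum1=88, sum2=85
  after byte 4 (0x58): sum1=176, sum2=6
Checksum = sum2·256 + sum1 = 6·256 + 176 = 1712 = 0x06B0.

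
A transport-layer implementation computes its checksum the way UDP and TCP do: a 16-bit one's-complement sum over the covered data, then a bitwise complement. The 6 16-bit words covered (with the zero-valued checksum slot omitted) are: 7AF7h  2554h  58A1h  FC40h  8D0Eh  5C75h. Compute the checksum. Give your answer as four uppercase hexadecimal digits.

214E

One's-complement addition (fold any carry out of bit 15 back into bit 0):
  0x7AF7 + 0x2554 = 0x0A04B
  0xA04B + 0x58A1 = 0x0F8EC
  0xF8EC + 0xFC40 = 0x1F52C → wrap carry → 0xF52D
  0xF52D + 0x8D0E = 0x1823B → wrap carry → 0x823C
  0x823C + 0x5C75 = 0x0DEB1
One's-complement sum = 0xDEB1.
Checksum = ~0xDEB1 & 0xFFFF = 0x214E.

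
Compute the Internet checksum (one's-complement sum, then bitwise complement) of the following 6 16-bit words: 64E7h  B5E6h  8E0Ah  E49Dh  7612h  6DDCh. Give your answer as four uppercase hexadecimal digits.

8E9A

One's-complement addition (fold any carry out of bit 15 back into bit 0):
  0x64E7 + 0xB5E6 = 0x11ACD → wrap carry → 0x1ACE
  0x1ACE + 0x8E0A = 0x0A8D8
  0xA8D8 + 0xE49D = 0x18D75 → wrap carry → 0x8D76
  0x8D76 + 0x7612 = 0x10388 → wrap carry → 0x0389
  0x0389 + 0x6DDC = 0x07165
One's-complement sum = 0x7165.
Checksum = ~0x7165 & 0xFFFF = 0x8E9A.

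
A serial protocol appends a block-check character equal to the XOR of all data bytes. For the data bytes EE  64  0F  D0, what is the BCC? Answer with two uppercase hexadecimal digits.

XOR the bytes together:
  start with 0xEE
  0xEE ⊕ 0x64 = 0x8A
  0x8A ⊕ 0x0F = 0x85
  0x85 ⊕ 0xD0 = 0x55

55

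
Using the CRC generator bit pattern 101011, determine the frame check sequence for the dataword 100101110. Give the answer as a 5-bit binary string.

Append 5 zeros: 10010111000000. Divide by 101011 (XOR where the leading bit is 1):
  pos 0: 100101 XOR 101011 = 001110
  pos 2: 111011 XOR 101011 = 010000
  pos 3: 100000 XOR 101011 = 001011
  pos 5: 101100 XOR 101011 = 000111
  pos 8: 111000 XOR 101011 = 010011
Remainder (last 5 bits) = 10011. This is the CRC / FCS.

10011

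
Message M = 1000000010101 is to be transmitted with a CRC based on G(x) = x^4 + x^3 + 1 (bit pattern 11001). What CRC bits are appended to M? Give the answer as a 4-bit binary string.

1010

Append 4 zeros: 10000000101010000. Divide by 11001 (XOR where the leading bit is 1):
  pos 0: 10000 XOR 11001 = 01001
  pos 1: 10010 XOR 11001 = 01011
  pos 2: 10110 XOR 11001 = 01111
  pos 3: 11110 XOR 11001 = 00111
  pos 5: 11110 XOR 11001 = 00111
  pos 7: 11110 XOR 11001 = 00111
  pos 9: 11110 XOR 11001 = 00111
  pos 11: 11100 XOR 11001 = 00101
Remainder (last 4 bits) = 1010. This is the CRC / FCS.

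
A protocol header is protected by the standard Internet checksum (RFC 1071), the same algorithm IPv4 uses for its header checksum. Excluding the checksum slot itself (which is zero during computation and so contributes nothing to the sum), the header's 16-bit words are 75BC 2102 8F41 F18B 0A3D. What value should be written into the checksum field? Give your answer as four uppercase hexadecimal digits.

DE36

One's-complement addition (fold any carry out of bit 15 back into bit 0):
  0x75BC + 0x2102 = 0x096BE
  0x96BE + 0x8F41 = 0x125FF → wrap carry → 0x2600
  0x2600 + 0xF18B = 0x1178B → wrap carry → 0x178C
  0x178C + 0x0A3D = 0x021C9
One's-complement sum = 0x21C9.
Checksum = ~0x21C9 & 0xFFFF = 0xDE36.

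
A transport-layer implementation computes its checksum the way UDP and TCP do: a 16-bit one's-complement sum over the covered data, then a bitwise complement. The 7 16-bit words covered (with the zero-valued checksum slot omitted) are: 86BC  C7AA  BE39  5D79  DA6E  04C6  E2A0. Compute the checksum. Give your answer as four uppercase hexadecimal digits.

One's-complement addition (fold any carry out of bit 15 back into bit 0):
  0x86BC + 0xC7AA = 0x14E66 → wrap carry → 0x4E67
  0x4E67 + 0xBE39 = 0x10CA0 → wrap carry → 0x0CA1
  0x0CA1 + 0x5D79 = 0x06A1A
  0x6A1A + 0xDA6E = 0x14488 → wrap carry → 0x4489
  0x4489 + 0x04C6 = 0x0494F
  0x494F + 0xE2A0 = 0x12BEF → wrap carry → 0x2BF0
One's-complement sum = 0x2BF0.
Checksum = ~0x2BF0 & 0xFFFF = 0xD40F.

D40F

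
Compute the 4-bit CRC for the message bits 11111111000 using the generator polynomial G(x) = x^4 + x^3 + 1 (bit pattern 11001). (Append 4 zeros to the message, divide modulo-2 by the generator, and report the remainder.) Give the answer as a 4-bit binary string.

Append 4 zeros: 111111110000000. Divide by 11001 (XOR where the leading bit is 1):
  pos 0: 11111 XOR 11001 = 00110
  pos 2: 11011 XOR 11001 = 00010
  pos 5: 10100 XOR 11001 = 01101
  pos 6: 11010 XOR 11001 = 00011
  pos 9: 11000 XOR 11001 = 00001
Remainder (last 4 bits) = 0010. This is the CRC / FCS.

0010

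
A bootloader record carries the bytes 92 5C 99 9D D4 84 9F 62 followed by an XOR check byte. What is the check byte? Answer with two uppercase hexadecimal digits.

67

XOR the bytes together:
  start with 0x92
  0x92 ⊕ 0x5C = 0xCE
  0xCE ⊕ 0x99 = 0x57
  0x57 ⊕ 0x9D = 0xCA
  0xCA ⊕ 0xD4 = 0x1E
  0x1E ⊕ 0x84 = 0x9A
  0x9A ⊕ 0x9F = 0x05
  0x05 ⊕ 0x62 = 0x67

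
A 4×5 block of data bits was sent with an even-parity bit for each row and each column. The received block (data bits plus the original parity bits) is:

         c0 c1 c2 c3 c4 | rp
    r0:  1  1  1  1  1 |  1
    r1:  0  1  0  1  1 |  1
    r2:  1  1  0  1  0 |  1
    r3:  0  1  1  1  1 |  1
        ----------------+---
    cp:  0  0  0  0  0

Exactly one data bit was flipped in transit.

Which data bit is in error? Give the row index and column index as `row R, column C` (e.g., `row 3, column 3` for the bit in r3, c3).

row 3, column 4

Recompute each row's even parity and compare to rp:
  r0: data parity 1, sent rp 1 → ok
  r1: data parity 1, sent rp 1 → ok
  r2: data parity 1, sent rp 1 → ok
  r3: data parity 0, sent rp 1 → mismatch
Recompute each column's even parity and compare to cp:
  c0: data parity 0, sent cp 0 → ok
  c1: data parity 0, sent cp 0 → ok
  c2: data parity 0, sent cp 0 → ok
  c3: data parity 0, sent cp 0 → ok
  c4: data parity 1, sent cp 0 → mismatch
Exactly one row (r3) and one column (c4) fail → the flipped bit is at their intersection.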